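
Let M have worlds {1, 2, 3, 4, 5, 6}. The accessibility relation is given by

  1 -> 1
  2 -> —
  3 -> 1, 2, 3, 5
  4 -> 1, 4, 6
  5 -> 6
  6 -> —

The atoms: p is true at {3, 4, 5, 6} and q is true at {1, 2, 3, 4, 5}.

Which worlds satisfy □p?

{2, 5, 6}

1: successors {1}; p there: 1:F. ✗
2: no successors, so □p holds vacuously. ✓
3: successors {1, 2, 3, 5}; p there: 1:F, 2:F, 3:T, 5:T. ✗
4: successors {1, 4, 6}; p there: 1:F, 4:T, 6:T. ✗
5: successors {6}; p there: 6:T. ✓
6: no successors, so □p holds vacuously. ✓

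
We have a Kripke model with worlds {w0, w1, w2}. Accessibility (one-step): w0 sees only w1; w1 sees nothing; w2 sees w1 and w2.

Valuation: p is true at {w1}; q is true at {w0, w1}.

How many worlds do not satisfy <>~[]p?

2

w0: successors {w1}; ~[]p there: w1:F. ✗
w1: no successors, so <>~[]p fails. ✗
w2: successors {w1, w2}; ~[]p there: w1:F, w2:T. ✓
Satisfying worlds: {w2}.
So <>~[]p fails at the other 2 worlds.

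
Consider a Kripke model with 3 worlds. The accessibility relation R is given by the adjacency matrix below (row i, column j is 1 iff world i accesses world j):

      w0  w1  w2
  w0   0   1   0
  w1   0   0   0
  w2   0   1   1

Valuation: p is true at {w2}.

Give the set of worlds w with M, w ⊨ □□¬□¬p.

{w0, w1}

w0: successors {w1}; □¬□¬p there: w1:T. ✓
w1: no successors, so □□¬□¬p holds vacuously. ✓
w2: successors {w1, w2}; □¬□¬p there: w1:T, w2:F. ✗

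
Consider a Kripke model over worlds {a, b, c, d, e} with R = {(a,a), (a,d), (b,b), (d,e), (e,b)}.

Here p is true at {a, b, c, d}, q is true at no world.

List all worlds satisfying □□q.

{c}

a: successors {a, d}; □q there: a:F, d:F. ✗
b: successors {b}; □q there: b:F. ✗
c: no successors, so □□q holds vacuously. ✓
d: successors {e}; □q there: e:F. ✗
e: successors {b}; □q there: b:F. ✗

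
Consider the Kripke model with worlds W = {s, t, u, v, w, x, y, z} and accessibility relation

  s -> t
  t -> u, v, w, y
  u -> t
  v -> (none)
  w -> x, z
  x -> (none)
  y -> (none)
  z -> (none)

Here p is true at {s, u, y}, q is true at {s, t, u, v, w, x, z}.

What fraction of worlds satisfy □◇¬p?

3/4

s: successors {t}; ◇¬p there: t:T. ✓
t: successors {u, v, w, y}; ◇¬p there: u:T, v:F, w:T, y:F. ✗
u: successors {t}; ◇¬p there: t:T. ✓
v: no successors, so □◇¬p holds vacuously. ✓
w: successors {x, z}; ◇¬p there: x:F, z:F. ✗
x: no successors, so □◇¬p holds vacuously. ✓
y: no successors, so □◇¬p holds vacuously. ✓
z: no successors, so □◇¬p holds vacuously. ✓
That's 6 of 8 worlds, so 6/8 = 3/4.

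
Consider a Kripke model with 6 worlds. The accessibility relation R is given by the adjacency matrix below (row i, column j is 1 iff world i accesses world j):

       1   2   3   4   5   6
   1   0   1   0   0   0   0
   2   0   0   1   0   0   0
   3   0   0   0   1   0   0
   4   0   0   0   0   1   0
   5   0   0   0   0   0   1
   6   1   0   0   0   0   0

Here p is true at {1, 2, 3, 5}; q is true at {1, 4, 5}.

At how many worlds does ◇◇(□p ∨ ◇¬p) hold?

6

1: successors {2}; ◇(□p ∨ ◇¬p) there: 2:T. ✓
2: successors {3}; ◇(□p ∨ ◇¬p) there: 3:T. ✓
3: successors {4}; ◇(□p ∨ ◇¬p) there: 4:T. ✓
4: successors {5}; ◇(□p ∨ ◇¬p) there: 5:T. ✓
5: successors {6}; ◇(□p ∨ ◇¬p) there: 6:T. ✓
6: successors {1}; ◇(□p ∨ ◇¬p) there: 1:T. ✓
Satisfying worlds: {1, 2, 3, 4, 5, 6}.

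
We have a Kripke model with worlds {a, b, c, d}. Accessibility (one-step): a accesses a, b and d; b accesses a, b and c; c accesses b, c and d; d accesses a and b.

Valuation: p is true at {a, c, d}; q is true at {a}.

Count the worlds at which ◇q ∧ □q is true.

a: ◇q is T, □q is F. ✗
b: ◇q is T, □q is F. ✗
c: ◇q is F, □q is F. ✗
d: ◇q is T, □q is F. ✗
Satisfying worlds: ∅.

0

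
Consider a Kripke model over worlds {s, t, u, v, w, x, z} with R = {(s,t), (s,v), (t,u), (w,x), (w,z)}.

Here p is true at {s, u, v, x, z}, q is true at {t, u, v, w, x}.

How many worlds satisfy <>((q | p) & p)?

s: successors {t, v}; (q | p) & p there: t:F, v:T. ✓
t: successors {u}; (q | p) & p there: u:T. ✓
u: no successors, so <>((q | p) & p) fails. ✗
v: no successors, so <>((q | p) & p) fails. ✗
w: successors {x, z}; (q | p) & p there: x:T, z:T. ✓
x: no successors, so <>((q | p) & p) fails. ✗
z: no successors, so <>((q | p) & p) fails. ✗
Satisfying worlds: {s, t, w}.

3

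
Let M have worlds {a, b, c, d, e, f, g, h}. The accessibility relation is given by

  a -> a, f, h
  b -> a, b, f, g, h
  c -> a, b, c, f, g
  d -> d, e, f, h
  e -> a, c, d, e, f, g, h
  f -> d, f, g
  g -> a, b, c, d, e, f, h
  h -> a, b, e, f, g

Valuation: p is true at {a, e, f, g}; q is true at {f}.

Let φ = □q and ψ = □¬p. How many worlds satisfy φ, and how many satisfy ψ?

0 and 0

For □q:
a: successors {a, f, h}; q there: a:F, f:T, h:F. ✗
b: successors {a, b, f, g, h}; q there: a:F, b:F, f:T, g:F, h:F. ✗
c: successors {a, b, c, f, g}; q there: a:F, b:F, c:F, f:T, g:F. ✗
d: successors {d, e, f, h}; q there: d:F, e:F, f:T, h:F. ✗
e: successors {a, c, d, e, f, g, h}; q there: a:F, c:F, d:F, e:F, f:T, g:F, h:F. ✗
f: successors {d, f, g}; q there: d:F, f:T, g:F. ✗
g: successors {a, b, c, d, e, f, h}; q there: a:F, b:F, c:F, d:F, e:F, f:T, h:F. ✗
h: successors {a, b, e, f, g}; q there: a:F, b:F, e:F, f:T, g:F. ✗
— 0 worlds.
For □¬p:
a: successors {a, f, h}; ¬p there: a:F, f:F, h:T. ✗
b: successors {a, b, f, g, h}; ¬p there: a:F, b:T, f:F, g:F, h:T. ✗
c: successors {a, b, c, f, g}; ¬p there: a:F, b:T, c:T, f:F, g:F. ✗
d: successors {d, e, f, h}; ¬p there: d:T, e:F, f:F, h:T. ✗
e: successors {a, c, d, e, f, g, h}; ¬p there: a:F, c:T, d:T, e:F, f:F, g:F, h:T. ✗
f: successors {d, f, g}; ¬p there: d:T, f:F, g:F. ✗
g: successors {a, b, c, d, e, f, h}; ¬p there: a:F, b:T, c:T, d:T, e:F, f:F, h:T. ✗
h: successors {a, b, e, f, g}; ¬p there: a:F, b:T, e:F, f:F, g:F. ✗
— 0 worlds.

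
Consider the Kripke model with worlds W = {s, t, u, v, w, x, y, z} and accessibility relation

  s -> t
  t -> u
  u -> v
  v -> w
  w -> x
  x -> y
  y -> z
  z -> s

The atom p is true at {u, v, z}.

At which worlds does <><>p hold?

s: successors {t}; <>p there: t:T. ✓
t: successors {u}; <>p there: u:T. ✓
u: successors {v}; <>p there: v:F. ✗
v: successors {w}; <>p there: w:F. ✗
w: successors {x}; <>p there: x:F. ✗
x: successors {y}; <>p there: y:T. ✓
y: successors {z}; <>p there: z:F. ✗
z: successors {s}; <>p there: s:F. ✗

{s, t, x}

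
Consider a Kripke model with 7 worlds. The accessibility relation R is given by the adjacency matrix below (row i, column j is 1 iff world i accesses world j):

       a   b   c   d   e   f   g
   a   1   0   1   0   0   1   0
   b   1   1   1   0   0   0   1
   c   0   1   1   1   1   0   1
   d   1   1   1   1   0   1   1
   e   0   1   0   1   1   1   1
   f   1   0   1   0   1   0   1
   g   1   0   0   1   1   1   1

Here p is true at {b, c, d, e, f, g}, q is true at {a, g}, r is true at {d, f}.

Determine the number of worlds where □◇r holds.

1

a: successors {a, c, f}; ◇r there: a:T, c:T, f:F. ✗
b: successors {a, b, c, g}; ◇r there: a:T, b:F, c:T, g:T. ✗
c: successors {b, c, d, e, g}; ◇r there: b:F, c:T, d:T, e:T, g:T. ✗
d: successors {a, b, c, d, f, g}; ◇r there: a:T, b:F, c:T, d:T, f:F, g:T. ✗
e: successors {b, d, e, f, g}; ◇r there: b:F, d:T, e:T, f:F, g:T. ✗
f: successors {a, c, e, g}; ◇r there: a:T, c:T, e:T, g:T. ✓
g: successors {a, d, e, f, g}; ◇r there: a:T, d:T, e:T, f:F, g:T. ✗
Satisfying worlds: {f}.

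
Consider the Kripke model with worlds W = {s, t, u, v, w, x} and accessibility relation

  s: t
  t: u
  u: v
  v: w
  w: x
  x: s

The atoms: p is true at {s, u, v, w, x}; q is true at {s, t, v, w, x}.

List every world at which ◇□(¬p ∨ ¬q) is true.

{s, x}

s: successors {t}; □(¬p ∨ ¬q) there: t:T. ✓
t: successors {u}; □(¬p ∨ ¬q) there: u:F. ✗
u: successors {v}; □(¬p ∨ ¬q) there: v:F. ✗
v: successors {w}; □(¬p ∨ ¬q) there: w:F. ✗
w: successors {x}; □(¬p ∨ ¬q) there: x:F. ✗
x: successors {s}; □(¬p ∨ ¬q) there: s:T. ✓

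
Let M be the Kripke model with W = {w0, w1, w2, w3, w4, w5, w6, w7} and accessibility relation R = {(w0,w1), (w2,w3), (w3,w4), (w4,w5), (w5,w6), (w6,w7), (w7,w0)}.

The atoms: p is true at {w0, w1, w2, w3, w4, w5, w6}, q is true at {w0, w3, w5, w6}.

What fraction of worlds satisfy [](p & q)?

w0: successors {w1}; p & q there: w1:F. ✗
w1: no successors, so [](p & q) holds vacuously. ✓
w2: successors {w3}; p & q there: w3:T. ✓
w3: successors {w4}; p & q there: w4:F. ✗
w4: successors {w5}; p & q there: w5:T. ✓
w5: successors {w6}; p & q there: w6:T. ✓
w6: successors {w7}; p & q there: w7:F. ✗
w7: successors {w0}; p & q there: w0:T. ✓
That's 5 of 8 worlds, so 5/8.

5/8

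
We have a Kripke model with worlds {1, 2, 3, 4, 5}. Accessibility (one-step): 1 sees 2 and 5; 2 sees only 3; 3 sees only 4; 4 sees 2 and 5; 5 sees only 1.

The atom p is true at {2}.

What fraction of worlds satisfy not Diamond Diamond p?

3/5

1: Diamond Diamond p is F. ✓
2: Diamond Diamond p is F. ✓
3: Diamond Diamond p is T. ✗
4: Diamond Diamond p is F. ✓
5: Diamond Diamond p is T. ✗
That's 3 of 5 worlds, so 3/5.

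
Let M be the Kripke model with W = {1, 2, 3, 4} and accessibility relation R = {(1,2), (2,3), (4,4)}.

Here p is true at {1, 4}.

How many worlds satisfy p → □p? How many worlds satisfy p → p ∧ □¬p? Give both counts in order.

3 and 3

For p → □p:
1: p is T, □p is F. ✗
2: p is F, □p is F. ✓
3: p is F, □p is T. ✓
4: p is T, □p is T. ✓
— 3 worlds.
For p → p ∧ □¬p:
1: p is T, p ∧ □¬p is T. ✓
2: p is F, p ∧ □¬p is F. ✓
3: p is F, p ∧ □¬p is F. ✓
4: p is T, p ∧ □¬p is F. ✗
— 3 worlds.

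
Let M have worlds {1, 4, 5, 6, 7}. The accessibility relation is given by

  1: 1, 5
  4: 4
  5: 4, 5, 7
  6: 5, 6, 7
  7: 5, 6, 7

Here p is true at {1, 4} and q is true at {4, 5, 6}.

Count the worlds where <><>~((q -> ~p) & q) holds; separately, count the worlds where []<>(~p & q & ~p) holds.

For <><>~((q -> ~p) & q):
1: successors {1, 5}; <>~((q -> ~p) & q) there: 1:T, 5:T. ✓
4: successors {4}; <>~((q -> ~p) & q) there: 4:T. ✓
5: successors {4, 5, 7}; <>~((q -> ~p) & q) there: 4:T, 5:T, 7:T. ✓
6: successors {5, 6, 7}; <>~((q -> ~p) & q) there: 5:T, 6:T, 7:T. ✓
7: successors {5, 6, 7}; <>~((q -> ~p) & q) there: 5:T, 6:T, 7:T. ✓
— 5 worlds.
For []<>(~p & q & ~p):
1: successors {1, 5}; <>(~p & q & ~p) there: 1:T, 5:T. ✓
4: successors {4}; <>(~p & q & ~p) there: 4:F. ✗
5: successors {4, 5, 7}; <>(~p & q & ~p) there: 4:F, 5:T, 7:T. ✗
6: successors {5, 6, 7}; <>(~p & q & ~p) there: 5:T, 6:T, 7:T. ✓
7: successors {5, 6, 7}; <>(~p & q & ~p) there: 5:T, 6:T, 7:T. ✓
— 3 worlds.

5 and 3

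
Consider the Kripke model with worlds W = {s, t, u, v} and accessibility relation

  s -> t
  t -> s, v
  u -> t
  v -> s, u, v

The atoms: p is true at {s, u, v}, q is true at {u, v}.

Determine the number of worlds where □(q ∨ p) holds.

s: successors {t}; q ∨ p there: t:F. ✗
t: successors {s, v}; q ∨ p there: s:T, v:T. ✓
u: successors {t}; q ∨ p there: t:F. ✗
v: successors {s, u, v}; q ∨ p there: s:T, u:T, v:T. ✓
Satisfying worlds: {t, v}.

2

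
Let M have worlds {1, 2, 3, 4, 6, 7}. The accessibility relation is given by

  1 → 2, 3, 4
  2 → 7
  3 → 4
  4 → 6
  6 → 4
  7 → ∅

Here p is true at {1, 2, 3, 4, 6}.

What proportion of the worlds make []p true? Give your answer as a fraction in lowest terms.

1: successors {2, 3, 4}; p there: 2:T, 3:T, 4:T. ✓
2: successors {7}; p there: 7:F. ✗
3: successors {4}; p there: 4:T. ✓
4: successors {6}; p there: 6:T. ✓
6: successors {4}; p there: 4:T. ✓
7: no successors, so []p holds vacuously. ✓
That's 5 of 6 worlds, so 5/6.

5/6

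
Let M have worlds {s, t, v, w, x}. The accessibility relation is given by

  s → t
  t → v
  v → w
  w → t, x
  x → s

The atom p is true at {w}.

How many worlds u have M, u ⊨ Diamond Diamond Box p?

2

s: successors {t}; Diamond Box p there: t:T. ✓
t: successors {v}; Diamond Box p there: v:F. ✗
v: successors {w}; Diamond Box p there: w:F. ✗
w: successors {t, x}; Diamond Box p there: t:T, x:F. ✓
x: successors {s}; Diamond Box p there: s:F. ✗
Satisfying worlds: {s, w}.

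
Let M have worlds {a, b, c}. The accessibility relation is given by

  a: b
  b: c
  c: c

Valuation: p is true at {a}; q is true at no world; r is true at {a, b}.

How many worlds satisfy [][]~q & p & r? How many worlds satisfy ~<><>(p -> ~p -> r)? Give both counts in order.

For [][]~q & p & r:
a: [][]~q is T, p & r is T. ✓
b: [][]~q is T, p & r is F. ✗
c: [][]~q is T, p & r is F. ✗
— 1 world.
For ~<><>(p -> ~p -> r):
a: <><>(p -> ~p -> r) is T. ✗
b: <><>(p -> ~p -> r) is T. ✗
c: <><>(p -> ~p -> r) is T. ✗
— 0 worlds.

1 and 0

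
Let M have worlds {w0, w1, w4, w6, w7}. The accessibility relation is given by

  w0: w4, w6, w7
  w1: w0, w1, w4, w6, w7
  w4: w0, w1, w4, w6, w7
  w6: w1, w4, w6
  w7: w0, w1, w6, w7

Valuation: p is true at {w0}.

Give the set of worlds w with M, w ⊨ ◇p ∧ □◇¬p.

w0: ◇p is F, □◇¬p is T. ✗
w1: ◇p is T, □◇¬p is T. ✓
w4: ◇p is T, □◇¬p is T. ✓
w6: ◇p is F, □◇¬p is T. ✗
w7: ◇p is T, □◇¬p is T. ✓

{w1, w4, w7}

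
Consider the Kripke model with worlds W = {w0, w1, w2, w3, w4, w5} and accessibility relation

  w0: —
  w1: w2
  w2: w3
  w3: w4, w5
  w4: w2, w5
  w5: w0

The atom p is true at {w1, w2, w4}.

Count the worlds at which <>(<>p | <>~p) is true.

4

w0: no successors, so <>(<>p | <>~p) fails. ✗
w1: successors {w2}; <>p | <>~p there: w2:T. ✓
w2: successors {w3}; <>p | <>~p there: w3:T. ✓
w3: successors {w4, w5}; <>p | <>~p there: w4:T, w5:T. ✓
w4: successors {w2, w5}; <>p | <>~p there: w2:T, w5:T. ✓
w5: successors {w0}; <>p | <>~p there: w0:F. ✗
Satisfying worlds: {w1, w2, w3, w4}.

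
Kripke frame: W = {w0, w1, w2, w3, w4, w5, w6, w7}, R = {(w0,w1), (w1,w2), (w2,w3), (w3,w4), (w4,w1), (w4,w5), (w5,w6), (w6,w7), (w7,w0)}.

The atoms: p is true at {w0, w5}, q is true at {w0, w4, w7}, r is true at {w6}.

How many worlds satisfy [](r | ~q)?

w0: successors {w1}; r | ~q there: w1:T. ✓
w1: successors {w2}; r | ~q there: w2:T. ✓
w2: successors {w3}; r | ~q there: w3:T. ✓
w3: successors {w4}; r | ~q there: w4:F. ✗
w4: successors {w1, w5}; r | ~q there: w1:T, w5:T. ✓
w5: successors {w6}; r | ~q there: w6:T. ✓
w6: successors {w7}; r | ~q there: w7:F. ✗
w7: successors {w0}; r | ~q there: w0:F. ✗
Satisfying worlds: {w0, w1, w2, w4, w5}.

5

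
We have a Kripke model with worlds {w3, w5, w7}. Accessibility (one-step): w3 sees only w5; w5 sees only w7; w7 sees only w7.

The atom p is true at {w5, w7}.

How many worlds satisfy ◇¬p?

w3: successors {w5}; ¬p there: w5:F. ✗
w5: successors {w7}; ¬p there: w7:F. ✗
w7: successors {w7}; ¬p there: w7:F. ✗
Satisfying worlds: ∅.

0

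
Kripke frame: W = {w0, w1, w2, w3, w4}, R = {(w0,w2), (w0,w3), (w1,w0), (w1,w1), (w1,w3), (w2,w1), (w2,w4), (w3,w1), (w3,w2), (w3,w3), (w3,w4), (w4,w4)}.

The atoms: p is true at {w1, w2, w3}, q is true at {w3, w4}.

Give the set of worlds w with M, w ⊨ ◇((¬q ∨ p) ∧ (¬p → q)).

{w0, w1, w2, w3}

w0: successors {w2, w3}; (¬q ∨ p) ∧ (¬p → q) there: w2:T, w3:T. ✓
w1: successors {w0, w1, w3}; (¬q ∨ p) ∧ (¬p → q) there: w0:F, w1:T, w3:T. ✓
w2: successors {w1, w4}; (¬q ∨ p) ∧ (¬p → q) there: w1:T, w4:F. ✓
w3: successors {w1, w2, w3, w4}; (¬q ∨ p) ∧ (¬p → q) there: w1:T, w2:T, w3:T, w4:F. ✓
w4: successors {w4}; (¬q ∨ p) ∧ (¬p → q) there: w4:F. ✗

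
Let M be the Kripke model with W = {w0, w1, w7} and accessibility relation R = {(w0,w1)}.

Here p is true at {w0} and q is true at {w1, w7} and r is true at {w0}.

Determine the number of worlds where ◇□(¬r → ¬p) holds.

1

w0: successors {w1}; □(¬r → ¬p) there: w1:T. ✓
w1: no successors, so ◇□(¬r → ¬p) fails. ✗
w7: no successors, so ◇□(¬r → ¬p) fails. ✗
Satisfying worlds: {w0}.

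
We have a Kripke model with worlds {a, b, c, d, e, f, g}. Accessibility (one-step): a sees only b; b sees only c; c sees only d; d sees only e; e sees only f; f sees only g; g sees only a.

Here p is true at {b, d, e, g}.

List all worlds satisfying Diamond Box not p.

{a, d, f}

a: successors {b}; Box not p there: b:T. ✓
b: successors {c}; Box not p there: c:F. ✗
c: successors {d}; Box not p there: d:F. ✗
d: successors {e}; Box not p there: e:T. ✓
e: successors {f}; Box not p there: f:F. ✗
f: successors {g}; Box not p there: g:T. ✓
g: successors {a}; Box not p there: a:F. ✗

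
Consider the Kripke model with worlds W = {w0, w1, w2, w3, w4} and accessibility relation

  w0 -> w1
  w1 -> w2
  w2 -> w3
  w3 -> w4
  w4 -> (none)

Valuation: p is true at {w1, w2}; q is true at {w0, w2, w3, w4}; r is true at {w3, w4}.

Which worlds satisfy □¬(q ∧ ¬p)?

{w0, w1, w4}

w0: successors {w1}; ¬(q ∧ ¬p) there: w1:T. ✓
w1: successors {w2}; ¬(q ∧ ¬p) there: w2:T. ✓
w2: successors {w3}; ¬(q ∧ ¬p) there: w3:F. ✗
w3: successors {w4}; ¬(q ∧ ¬p) there: w4:F. ✗
w4: no successors, so □¬(q ∧ ¬p) holds vacuously. ✓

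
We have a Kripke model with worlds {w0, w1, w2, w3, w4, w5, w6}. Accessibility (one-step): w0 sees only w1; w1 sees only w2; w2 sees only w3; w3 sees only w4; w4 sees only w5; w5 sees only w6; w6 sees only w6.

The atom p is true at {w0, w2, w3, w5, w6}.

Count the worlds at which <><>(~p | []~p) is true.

w0: successors {w1}; <>(~p | []~p) there: w1:F. ✗
w1: successors {w2}; <>(~p | []~p) there: w2:T. ✓
w2: successors {w3}; <>(~p | []~p) there: w3:T. ✓
w3: successors {w4}; <>(~p | []~p) there: w4:F. ✗
w4: successors {w5}; <>(~p | []~p) there: w5:F. ✗
w5: successors {w6}; <>(~p | []~p) there: w6:F. ✗
w6: successors {w6}; <>(~p | []~p) there: w6:F. ✗
Satisfying worlds: {w1, w2}.

2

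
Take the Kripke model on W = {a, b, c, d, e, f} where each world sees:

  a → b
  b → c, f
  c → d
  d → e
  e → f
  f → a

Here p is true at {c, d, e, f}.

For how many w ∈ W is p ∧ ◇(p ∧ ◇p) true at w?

a: p is F, ◇(p ∧ ◇p) is F. ✗
b: p is F, ◇(p ∧ ◇p) is T. ✗
c: p is T, ◇(p ∧ ◇p) is T. ✓
d: p is T, ◇(p ∧ ◇p) is T. ✓
e: p is T, ◇(p ∧ ◇p) is F. ✗
f: p is T, ◇(p ∧ ◇p) is F. ✗
Satisfying worlds: {c, d}.

2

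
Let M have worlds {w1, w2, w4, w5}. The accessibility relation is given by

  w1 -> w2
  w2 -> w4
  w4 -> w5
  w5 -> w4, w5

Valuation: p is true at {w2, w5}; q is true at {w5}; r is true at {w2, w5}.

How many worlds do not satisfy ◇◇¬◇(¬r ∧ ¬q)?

w1: successors {w2}; ◇¬◇(¬r ∧ ¬q) there: w2:T. ✓
w2: successors {w4}; ◇¬◇(¬r ∧ ¬q) there: w4:F. ✗
w4: successors {w5}; ◇¬◇(¬r ∧ ¬q) there: w5:T. ✓
w5: successors {w4, w5}; ◇¬◇(¬r ∧ ¬q) there: w4:F, w5:T. ✓
Satisfying worlds: {w1, w4, w5}.
So ◇◇¬◇(¬r ∧ ¬q) fails at the other 1 world.

1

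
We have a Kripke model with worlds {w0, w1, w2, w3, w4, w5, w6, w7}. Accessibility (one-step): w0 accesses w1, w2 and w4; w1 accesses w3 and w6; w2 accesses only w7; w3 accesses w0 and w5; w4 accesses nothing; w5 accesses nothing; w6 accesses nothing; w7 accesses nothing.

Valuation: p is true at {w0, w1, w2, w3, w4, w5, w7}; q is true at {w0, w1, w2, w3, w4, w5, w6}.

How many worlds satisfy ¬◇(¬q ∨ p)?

4

w0: ◇(¬q ∨ p) is T. ✗
w1: ◇(¬q ∨ p) is T. ✗
w2: ◇(¬q ∨ p) is T. ✗
w3: ◇(¬q ∨ p) is T. ✗
w4: ◇(¬q ∨ p) is F. ✓
w5: ◇(¬q ∨ p) is F. ✓
w6: ◇(¬q ∨ p) is F. ✓
w7: ◇(¬q ∨ p) is F. ✓
Satisfying worlds: {w4, w5, w6, w7}.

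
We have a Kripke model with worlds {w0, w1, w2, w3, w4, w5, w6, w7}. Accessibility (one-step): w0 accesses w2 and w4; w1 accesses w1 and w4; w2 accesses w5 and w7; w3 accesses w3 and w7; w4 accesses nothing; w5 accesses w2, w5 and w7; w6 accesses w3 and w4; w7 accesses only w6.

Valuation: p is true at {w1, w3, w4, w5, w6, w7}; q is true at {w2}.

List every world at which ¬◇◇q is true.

w0: ◇◇q is F. ✓
w1: ◇◇q is F. ✓
w2: ◇◇q is T. ✗
w3: ◇◇q is F. ✓
w4: ◇◇q is F. ✓
w5: ◇◇q is T. ✗
w6: ◇◇q is F. ✓
w7: ◇◇q is F. ✓

{w0, w1, w3, w4, w6, w7}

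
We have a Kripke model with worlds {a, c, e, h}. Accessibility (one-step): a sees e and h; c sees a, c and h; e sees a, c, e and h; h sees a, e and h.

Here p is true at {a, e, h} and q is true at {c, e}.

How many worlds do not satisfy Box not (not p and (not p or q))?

2

a: successors {e, h}; not (not p and (not p or q)) there: e:T, h:T. ✓
c: successors {a, c, h}; not (not p and (not p or q)) there: a:T, c:F, h:T. ✗
e: successors {a, c, e, h}; not (not p and (not p or q)) there: a:T, c:F, e:T, h:T. ✗
h: successors {a, e, h}; not (not p and (not p or q)) there: a:T, e:T, h:T. ✓
Satisfying worlds: {a, h}.
So Box not (not p and (not p or q)) fails at the other 2 worlds.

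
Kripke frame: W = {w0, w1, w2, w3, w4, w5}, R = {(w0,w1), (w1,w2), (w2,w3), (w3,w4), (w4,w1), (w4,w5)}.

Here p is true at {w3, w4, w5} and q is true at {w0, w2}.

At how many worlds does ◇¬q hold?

4

w0: successors {w1}; ¬q there: w1:T. ✓
w1: successors {w2}; ¬q there: w2:F. ✗
w2: successors {w3}; ¬q there: w3:T. ✓
w3: successors {w4}; ¬q there: w4:T. ✓
w4: successors {w1, w5}; ¬q there: w1:T, w5:T. ✓
w5: no successors, so ◇¬q fails. ✗
Satisfying worlds: {w0, w2, w3, w4}.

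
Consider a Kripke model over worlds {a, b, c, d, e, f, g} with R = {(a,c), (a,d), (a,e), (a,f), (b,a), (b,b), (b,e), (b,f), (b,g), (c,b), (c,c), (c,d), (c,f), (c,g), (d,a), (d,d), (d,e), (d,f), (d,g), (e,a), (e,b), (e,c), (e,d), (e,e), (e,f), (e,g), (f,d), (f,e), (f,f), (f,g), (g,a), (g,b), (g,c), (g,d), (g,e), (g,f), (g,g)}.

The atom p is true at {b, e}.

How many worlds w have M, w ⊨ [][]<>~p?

a: successors {c, d, e, f}; []<>~p there: c:T, d:T, e:T, f:T. ✓
b: successors {a, b, e, f, g}; []<>~p there: a:T, b:T, e:T, f:T, g:T. ✓
c: successors {b, c, d, f, g}; []<>~p there: b:T, c:T, d:T, f:T, g:T. ✓
d: successors {a, d, e, f, g}; []<>~p there: a:T, d:T, e:T, f:T, g:T. ✓
e: successors {a, b, c, d, e, f, g}; []<>~p there: a:T, b:T, c:T, d:T, e:T, f:T, g:T. ✓
f: successors {d, e, f, g}; []<>~p there: d:T, e:T, f:T, g:T. ✓
g: successors {a, b, c, d, e, f, g}; []<>~p there: a:T, b:T, c:T, d:T, e:T, f:T, g:T. ✓
Satisfying worlds: {a, b, c, d, e, f, g}.

7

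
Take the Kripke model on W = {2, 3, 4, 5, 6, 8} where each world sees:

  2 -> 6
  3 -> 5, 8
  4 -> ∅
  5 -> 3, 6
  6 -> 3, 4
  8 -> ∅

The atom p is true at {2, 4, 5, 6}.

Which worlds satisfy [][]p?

2: successors {6}; []p there: 6:F. ✗
3: successors {5, 8}; []p there: 5:F, 8:T. ✗
4: no successors, so [][]p holds vacuously. ✓
5: successors {3, 6}; []p there: 3:F, 6:F. ✗
6: successors {3, 4}; []p there: 3:F, 4:T. ✗
8: no successors, so [][]p holds vacuously. ✓

{4, 8}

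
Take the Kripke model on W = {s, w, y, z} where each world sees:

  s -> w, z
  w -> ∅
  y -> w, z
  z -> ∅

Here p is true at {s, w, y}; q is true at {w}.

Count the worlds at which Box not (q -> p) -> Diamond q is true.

s: Box not (q -> p) is F, Diamond q is T. ✓
w: Box not (q -> p) is T, Diamond q is F. ✗
y: Box not (q -> p) is F, Diamond q is T. ✓
z: Box not (q -> p) is T, Diamond q is F. ✗
Satisfying worlds: {s, y}.

2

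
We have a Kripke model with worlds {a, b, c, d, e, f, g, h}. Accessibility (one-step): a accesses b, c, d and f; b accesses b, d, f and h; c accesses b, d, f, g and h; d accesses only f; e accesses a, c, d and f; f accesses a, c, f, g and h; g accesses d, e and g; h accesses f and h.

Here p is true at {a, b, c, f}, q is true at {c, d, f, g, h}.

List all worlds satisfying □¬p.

{g}

a: successors {b, c, d, f}; ¬p there: b:F, c:F, d:T, f:F. ✗
b: successors {b, d, f, h}; ¬p there: b:F, d:T, f:F, h:T. ✗
c: successors {b, d, f, g, h}; ¬p there: b:F, d:T, f:F, g:T, h:T. ✗
d: successors {f}; ¬p there: f:F. ✗
e: successors {a, c, d, f}; ¬p there: a:F, c:F, d:T, f:F. ✗
f: successors {a, c, f, g, h}; ¬p there: a:F, c:F, f:F, g:T, h:T. ✗
g: successors {d, e, g}; ¬p there: d:T, e:T, g:T. ✓
h: successors {f, h}; ¬p there: f:F, h:T. ✗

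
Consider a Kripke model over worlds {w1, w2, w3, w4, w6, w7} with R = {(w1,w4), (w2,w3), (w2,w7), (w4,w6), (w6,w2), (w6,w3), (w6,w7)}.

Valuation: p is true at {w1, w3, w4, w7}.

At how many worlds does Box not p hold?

w1: successors {w4}; not p there: w4:F. ✗
w2: successors {w3, w7}; not p there: w3:F, w7:F. ✗
w3: no successors, so Box not p holds vacuously. ✓
w4: successors {w6}; not p there: w6:T. ✓
w6: successors {w2, w3, w7}; not p there: w2:T, w3:F, w7:F. ✗
w7: no successors, so Box not p holds vacuously. ✓
Satisfying worlds: {w3, w4, w7}.

3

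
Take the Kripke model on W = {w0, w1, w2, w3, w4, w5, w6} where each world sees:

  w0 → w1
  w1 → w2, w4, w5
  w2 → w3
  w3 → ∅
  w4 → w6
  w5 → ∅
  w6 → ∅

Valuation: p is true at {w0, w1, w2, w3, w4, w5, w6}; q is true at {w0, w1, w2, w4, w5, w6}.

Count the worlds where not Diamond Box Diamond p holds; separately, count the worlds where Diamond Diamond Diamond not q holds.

For not Diamond Box Diamond p:
w0: Diamond Box Diamond p is F. ✓
w1: Diamond Box Diamond p is T. ✗
w2: Diamond Box Diamond p is T. ✗
w3: Diamond Box Diamond p is F. ✓
w4: Diamond Box Diamond p is T. ✗
w5: Diamond Box Diamond p is F. ✓
w6: Diamond Box Diamond p is F. ✓
— 4 worlds.
For Diamond Diamond Diamond not q:
w0: successors {w1}; Diamond Diamond not q there: w1:T. ✓
w1: successors {w2, w4, w5}; Diamond Diamond not q there: w2:F, w4:F, w5:F. ✗
w2: successors {w3}; Diamond Diamond not q there: w3:F. ✗
w3: no successors, so Diamond Diamond Diamond not q fails. ✗
w4: successors {w6}; Diamond Diamond not q there: w6:F. ✗
w5: no successors, so Diamond Diamond Diamond not q fails. ✗
w6: no successors, so Diamond Diamond Diamond not q fails. ✗
— 1 world.

4 and 1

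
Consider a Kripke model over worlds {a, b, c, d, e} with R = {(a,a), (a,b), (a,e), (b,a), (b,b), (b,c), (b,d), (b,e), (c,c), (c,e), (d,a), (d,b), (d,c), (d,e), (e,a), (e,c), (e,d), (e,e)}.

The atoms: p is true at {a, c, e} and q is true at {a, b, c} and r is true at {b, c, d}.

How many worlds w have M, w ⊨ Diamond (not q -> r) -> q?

a: Diamond (not q -> r) is T, q is T. ✓
b: Diamond (not q -> r) is T, q is T. ✓
c: Diamond (not q -> r) is T, q is T. ✓
d: Diamond (not q -> r) is T, q is F. ✗
e: Diamond (not q -> r) is T, q is F. ✗
Satisfying worlds: {a, b, c}.

3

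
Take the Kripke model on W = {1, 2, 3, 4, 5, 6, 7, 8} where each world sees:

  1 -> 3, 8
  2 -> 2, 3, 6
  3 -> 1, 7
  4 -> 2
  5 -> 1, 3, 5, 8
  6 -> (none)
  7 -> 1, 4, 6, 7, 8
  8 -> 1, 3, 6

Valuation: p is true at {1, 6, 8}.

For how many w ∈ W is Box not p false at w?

6

1: successors {3, 8}; not p there: 3:T, 8:F. ✗
2: successors {2, 3, 6}; not p there: 2:T, 3:T, 6:F. ✗
3: successors {1, 7}; not p there: 1:F, 7:T. ✗
4: successors {2}; not p there: 2:T. ✓
5: successors {1, 3, 5, 8}; not p there: 1:F, 3:T, 5:T, 8:F. ✗
6: no successors, so Box not p holds vacuously. ✓
7: successors {1, 4, 6, 7, 8}; not p there: 1:F, 4:T, 6:F, 7:T, 8:F. ✗
8: successors {1, 3, 6}; not p there: 1:F, 3:T, 6:F. ✗
Satisfying worlds: {4, 6}.
So Box not p fails at the other 6 worlds.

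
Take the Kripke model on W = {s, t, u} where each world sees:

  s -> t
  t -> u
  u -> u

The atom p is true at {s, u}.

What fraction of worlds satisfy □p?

s: successors {t}; p there: t:F. ✗
t: successors {u}; p there: u:T. ✓
u: successors {u}; p there: u:T. ✓
That's 2 of 3 worlds, so 2/3.

2/3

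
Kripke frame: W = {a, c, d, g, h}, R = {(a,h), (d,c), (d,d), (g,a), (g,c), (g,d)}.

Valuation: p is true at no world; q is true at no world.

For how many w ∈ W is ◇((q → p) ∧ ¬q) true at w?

a: successors {h}; (q → p) ∧ ¬q there: h:T. ✓
c: no successors, so ◇((q → p) ∧ ¬q) fails. ✗
d: successors {c, d}; (q → p) ∧ ¬q there: c:T, d:T. ✓
g: successors {a, c, d}; (q → p) ∧ ¬q there: a:T, c:T, d:T. ✓
h: no successors, so ◇((q → p) ∧ ¬q) fails. ✗
Satisfying worlds: {a, d, g}.

3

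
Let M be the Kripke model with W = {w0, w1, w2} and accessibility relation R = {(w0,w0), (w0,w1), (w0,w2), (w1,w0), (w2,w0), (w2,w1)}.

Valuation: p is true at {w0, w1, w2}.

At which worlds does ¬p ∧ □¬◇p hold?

w0: ¬p is F, □¬◇p is F. ✗
w1: ¬p is F, □¬◇p is F. ✗
w2: ¬p is F, □¬◇p is F. ✗

∅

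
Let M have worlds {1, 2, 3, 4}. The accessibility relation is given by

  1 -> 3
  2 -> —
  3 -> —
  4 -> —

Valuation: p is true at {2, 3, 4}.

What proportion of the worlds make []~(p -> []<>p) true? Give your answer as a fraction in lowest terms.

1: successors {3}; ~(p -> []<>p) there: 3:F. ✗
2: no successors, so []~(p -> []<>p) holds vacuously. ✓
3: no successors, so []~(p -> []<>p) holds vacuously. ✓
4: no successors, so []~(p -> []<>p) holds vacuously. ✓
That's 3 of 4 worlds, so 3/4.

3/4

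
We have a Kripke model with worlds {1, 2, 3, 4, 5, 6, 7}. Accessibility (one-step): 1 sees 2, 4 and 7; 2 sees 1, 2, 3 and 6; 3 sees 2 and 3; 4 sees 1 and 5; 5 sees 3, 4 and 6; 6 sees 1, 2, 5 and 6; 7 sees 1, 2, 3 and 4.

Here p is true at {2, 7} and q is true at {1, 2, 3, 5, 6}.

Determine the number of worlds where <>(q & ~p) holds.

1: successors {2, 4, 7}; q & ~p there: 2:F, 4:F, 7:F. ✗
2: successors {1, 2, 3, 6}; q & ~p there: 1:T, 2:F, 3:T, 6:T. ✓
3: successors {2, 3}; q & ~p there: 2:F, 3:T. ✓
4: successors {1, 5}; q & ~p there: 1:T, 5:T. ✓
5: successors {3, 4, 6}; q & ~p there: 3:T, 4:F, 6:T. ✓
6: successors {1, 2, 5, 6}; q & ~p there: 1:T, 2:F, 5:T, 6:T. ✓
7: successors {1, 2, 3, 4}; q & ~p there: 1:T, 2:F, 3:T, 4:F. ✓
Satisfying worlds: {2, 3, 4, 5, 6, 7}.

6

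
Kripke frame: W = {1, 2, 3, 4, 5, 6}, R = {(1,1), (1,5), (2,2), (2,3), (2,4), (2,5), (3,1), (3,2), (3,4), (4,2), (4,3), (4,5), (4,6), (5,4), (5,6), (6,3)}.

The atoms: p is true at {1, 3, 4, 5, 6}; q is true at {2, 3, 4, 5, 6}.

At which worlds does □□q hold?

{5}

1: successors {1, 5}; □q there: 1:F, 5:T. ✗
2: successors {2, 3, 4, 5}; □q there: 2:T, 3:F, 4:T, 5:T. ✗
3: successors {1, 2, 4}; □q there: 1:F, 2:T, 4:T. ✗
4: successors {2, 3, 5, 6}; □q there: 2:T, 3:F, 5:T, 6:T. ✗
5: successors {4, 6}; □q there: 4:T, 6:T. ✓
6: successors {3}; □q there: 3:F. ✗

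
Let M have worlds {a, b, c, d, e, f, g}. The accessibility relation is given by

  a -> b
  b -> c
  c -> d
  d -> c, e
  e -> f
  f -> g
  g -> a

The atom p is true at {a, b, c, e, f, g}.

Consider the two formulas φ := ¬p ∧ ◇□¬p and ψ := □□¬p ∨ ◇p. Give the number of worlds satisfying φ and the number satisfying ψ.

1 and 6

For ¬p ∧ ◇□¬p:
a: ¬p is F, ◇□¬p is F. ✗
b: ¬p is F, ◇□¬p is T. ✗
c: ¬p is F, ◇□¬p is F. ✗
d: ¬p is T, ◇□¬p is T. ✓
e: ¬p is F, ◇□¬p is F. ✗
f: ¬p is F, ◇□¬p is F. ✗
g: ¬p is F, ◇□¬p is F. ✗
— 1 world.
For □□¬p ∨ ◇p:
a: □□¬p is F, ◇p is T. ✓
b: □□¬p is T, ◇p is T. ✓
c: □□¬p is F, ◇p is F. ✗
d: □□¬p is F, ◇p is T. ✓
e: □□¬p is F, ◇p is T. ✓
f: □□¬p is F, ◇p is T. ✓
g: □□¬p is F, ◇p is T. ✓
— 6 worlds.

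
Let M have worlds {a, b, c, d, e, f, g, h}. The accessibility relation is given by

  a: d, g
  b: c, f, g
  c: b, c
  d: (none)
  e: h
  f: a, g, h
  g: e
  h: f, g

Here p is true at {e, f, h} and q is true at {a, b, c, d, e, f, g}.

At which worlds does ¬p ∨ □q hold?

{a, b, c, d, g, h}

a: ¬p is T, □q is T. ✓
b: ¬p is T, □q is T. ✓
c: ¬p is T, □q is T. ✓
d: ¬p is T, □q is T. ✓
e: ¬p is F, □q is F. ✗
f: ¬p is F, □q is F. ✗
g: ¬p is T, □q is T. ✓
h: ¬p is F, □q is T. ✓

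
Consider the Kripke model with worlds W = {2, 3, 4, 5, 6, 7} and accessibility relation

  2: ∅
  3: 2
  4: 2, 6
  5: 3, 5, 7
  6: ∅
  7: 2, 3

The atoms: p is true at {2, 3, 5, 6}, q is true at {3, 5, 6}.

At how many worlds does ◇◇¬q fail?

4

2: no successors, so ◇◇¬q fails. ✗
3: successors {2}; ◇¬q there: 2:F. ✗
4: successors {2, 6}; ◇¬q there: 2:F, 6:F. ✗
5: successors {3, 5, 7}; ◇¬q there: 3:T, 5:T, 7:T. ✓
6: no successors, so ◇◇¬q fails. ✗
7: successors {2, 3}; ◇¬q there: 2:F, 3:T. ✓
Satisfying worlds: {5, 7}.
So ◇◇¬q fails at the other 4 worlds.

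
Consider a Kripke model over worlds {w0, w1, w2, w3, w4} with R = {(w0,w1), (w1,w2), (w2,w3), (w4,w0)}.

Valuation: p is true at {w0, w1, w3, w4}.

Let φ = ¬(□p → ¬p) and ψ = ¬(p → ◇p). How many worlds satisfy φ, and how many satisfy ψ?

3 and 2

For ¬(□p → ¬p):
w0: □p → ¬p is F. ✓
w1: □p → ¬p is T. ✗
w2: □p → ¬p is T. ✗
w3: □p → ¬p is F. ✓
w4: □p → ¬p is F. ✓
— 3 worlds.
For ¬(p → ◇p):
w0: p → ◇p is T. ✗
w1: p → ◇p is F. ✓
w2: p → ◇p is T. ✗
w3: p → ◇p is F. ✓
w4: p → ◇p is T. ✗
— 2 worlds.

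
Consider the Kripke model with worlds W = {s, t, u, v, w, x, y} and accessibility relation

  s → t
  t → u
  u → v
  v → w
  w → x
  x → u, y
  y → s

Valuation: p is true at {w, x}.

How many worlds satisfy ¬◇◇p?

s: ◇◇p is F. ✓
t: ◇◇p is F. ✓
u: ◇◇p is T. ✗
v: ◇◇p is T. ✗
w: ◇◇p is F. ✓
x: ◇◇p is F. ✓
y: ◇◇p is F. ✓
Satisfying worlds: {s, t, w, x, y}.

5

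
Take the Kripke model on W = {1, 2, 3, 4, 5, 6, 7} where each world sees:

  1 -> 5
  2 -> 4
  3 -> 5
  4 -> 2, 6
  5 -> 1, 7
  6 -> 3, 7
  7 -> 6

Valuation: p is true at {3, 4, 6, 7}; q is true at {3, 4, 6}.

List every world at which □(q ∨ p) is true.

{2, 6, 7}

1: successors {5}; q ∨ p there: 5:F. ✗
2: successors {4}; q ∨ p there: 4:T. ✓
3: successors {5}; q ∨ p there: 5:F. ✗
4: successors {2, 6}; q ∨ p there: 2:F, 6:T. ✗
5: successors {1, 7}; q ∨ p there: 1:F, 7:T. ✗
6: successors {3, 7}; q ∨ p there: 3:T, 7:T. ✓
7: successors {6}; q ∨ p there: 6:T. ✓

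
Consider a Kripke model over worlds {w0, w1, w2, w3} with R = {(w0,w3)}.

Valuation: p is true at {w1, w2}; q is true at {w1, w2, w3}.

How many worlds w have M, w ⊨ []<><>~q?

3

w0: successors {w3}; <><>~q there: w3:F. ✗
w1: no successors, so []<><>~q holds vacuously. ✓
w2: no successors, so []<><>~q holds vacuously. ✓
w3: no successors, so []<><>~q holds vacuously. ✓
Satisfying worlds: {w1, w2, w3}.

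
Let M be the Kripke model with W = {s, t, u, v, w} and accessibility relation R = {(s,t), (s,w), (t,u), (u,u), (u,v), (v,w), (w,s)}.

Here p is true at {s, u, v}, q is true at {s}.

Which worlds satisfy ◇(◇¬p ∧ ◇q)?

∅

s: successors {t, w}; ◇¬p ∧ ◇q there: t:F, w:F. ✗
t: successors {u}; ◇¬p ∧ ◇q there: u:F. ✗
u: successors {u, v}; ◇¬p ∧ ◇q there: u:F, v:F. ✗
v: successors {w}; ◇¬p ∧ ◇q there: w:F. ✗
w: successors {s}; ◇¬p ∧ ◇q there: s:F. ✗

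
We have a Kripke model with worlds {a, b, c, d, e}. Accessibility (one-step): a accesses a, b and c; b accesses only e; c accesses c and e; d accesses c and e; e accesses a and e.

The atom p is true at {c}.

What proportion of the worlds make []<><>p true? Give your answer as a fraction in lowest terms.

a: successors {a, b, c}; <><>p there: a:T, b:F, c:T. ✗
b: successors {e}; <><>p there: e:T. ✓
c: successors {c, e}; <><>p there: c:T, e:T. ✓
d: successors {c, e}; <><>p there: c:T, e:T. ✓
e: successors {a, e}; <><>p there: a:T, e:T. ✓
That's 4 of 5 worlds, so 4/5.

4/5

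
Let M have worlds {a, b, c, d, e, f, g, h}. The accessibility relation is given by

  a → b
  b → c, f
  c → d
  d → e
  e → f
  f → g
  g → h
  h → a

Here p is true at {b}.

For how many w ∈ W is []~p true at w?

a: successors {b}; ~p there: b:F. ✗
b: successors {c, f}; ~p there: c:T, f:T. ✓
c: successors {d}; ~p there: d:T. ✓
d: successors {e}; ~p there: e:T. ✓
e: successors {f}; ~p there: f:T. ✓
f: successors {g}; ~p there: g:T. ✓
g: successors {h}; ~p there: h:T. ✓
h: successors {a}; ~p there: a:T. ✓
Satisfying worlds: {b, c, d, e, f, g, h}.

7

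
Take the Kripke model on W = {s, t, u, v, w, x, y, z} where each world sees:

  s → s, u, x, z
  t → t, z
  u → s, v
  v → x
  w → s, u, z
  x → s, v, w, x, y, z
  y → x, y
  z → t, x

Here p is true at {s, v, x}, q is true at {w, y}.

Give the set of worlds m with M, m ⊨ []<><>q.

s: successors {s, u, x, z}; <><>q there: s:T, u:F, x:T, z:T. ✗
t: successors {t, z}; <><>q there: t:F, z:T. ✗
u: successors {s, v}; <><>q there: s:T, v:T. ✓
v: successors {x}; <><>q there: x:T. ✓
w: successors {s, u, z}; <><>q there: s:T, u:F, z:T. ✗
x: successors {s, v, w, x, y, z}; <><>q there: s:T, v:T, w:F, x:T, y:T, z:T. ✗
y: successors {x, y}; <><>q there: x:T, y:T. ✓
z: successors {t, x}; <><>q there: t:F, x:T. ✗

{u, v, y}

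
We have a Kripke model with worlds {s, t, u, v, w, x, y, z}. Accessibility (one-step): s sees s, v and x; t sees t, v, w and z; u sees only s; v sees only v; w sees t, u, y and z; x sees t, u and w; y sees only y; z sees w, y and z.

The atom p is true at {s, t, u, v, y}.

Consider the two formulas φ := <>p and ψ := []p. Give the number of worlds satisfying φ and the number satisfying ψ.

8 and 3

For <>p:
s: successors {s, v, x}; p there: s:T, v:T, x:F. ✓
t: successors {t, v, w, z}; p there: t:T, v:T, w:F, z:F. ✓
u: successors {s}; p there: s:T. ✓
v: successors {v}; p there: v:T. ✓
w: successors {t, u, y, z}; p there: t:T, u:T, y:T, z:F. ✓
x: successors {t, u, w}; p there: t:T, u:T, w:F. ✓
y: successors {y}; p there: y:T. ✓
z: successors {w, y, z}; p there: w:F, y:T, z:F. ✓
— 8 worlds.
For []p:
s: successors {s, v, x}; p there: s:T, v:T, x:F. ✗
t: successors {t, v, w, z}; p there: t:T, v:T, w:F, z:F. ✗
u: successors {s}; p there: s:T. ✓
v: successors {v}; p there: v:T. ✓
w: successors {t, u, y, z}; p there: t:T, u:T, y:T, z:F. ✗
x: successors {t, u, w}; p there: t:T, u:T, w:F. ✗
y: successors {y}; p there: y:T. ✓
z: successors {w, y, z}; p there: w:F, y:T, z:F. ✗
— 3 worlds.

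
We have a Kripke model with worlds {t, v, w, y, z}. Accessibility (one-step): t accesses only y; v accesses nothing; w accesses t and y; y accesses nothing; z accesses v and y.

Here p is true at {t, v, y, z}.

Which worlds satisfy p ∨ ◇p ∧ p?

{t, v, y, z}

t: p is T, ◇p ∧ p is T. ✓
v: p is T, ◇p ∧ p is F. ✓
w: p is F, ◇p ∧ p is F. ✗
y: p is T, ◇p ∧ p is F. ✓
z: p is T, ◇p ∧ p is T. ✓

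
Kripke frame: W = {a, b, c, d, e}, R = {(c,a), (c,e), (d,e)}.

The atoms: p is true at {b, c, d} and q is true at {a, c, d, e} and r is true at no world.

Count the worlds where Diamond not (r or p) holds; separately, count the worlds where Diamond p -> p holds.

For Diamond not (r or p):
a: no successors, so Diamond not (r or p) fails. ✗
b: no successors, so Diamond not (r or p) fails. ✗
c: successors {a, e}; not (r or p) there: a:T, e:T. ✓
d: successors {e}; not (r or p) there: e:T. ✓
e: no successors, so Diamond not (r or p) fails. ✗
— 2 worlds.
For Diamond p -> p:
a: Diamond p is F, p is F. ✓
b: Diamond p is F, p is T. ✓
c: Diamond p is F, p is T. ✓
d: Diamond p is F, p is T. ✓
e: Diamond p is F, p is F. ✓
— 5 worlds.

2 and 5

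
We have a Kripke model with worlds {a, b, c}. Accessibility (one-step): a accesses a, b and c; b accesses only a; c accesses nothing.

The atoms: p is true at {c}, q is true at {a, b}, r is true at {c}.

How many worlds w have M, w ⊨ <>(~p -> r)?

1

a: successors {a, b, c}; ~p -> r there: a:F, b:F, c:T. ✓
b: successors {a}; ~p -> r there: a:F. ✗
c: no successors, so <>(~p -> r) fails. ✗
Satisfying worlds: {a}.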